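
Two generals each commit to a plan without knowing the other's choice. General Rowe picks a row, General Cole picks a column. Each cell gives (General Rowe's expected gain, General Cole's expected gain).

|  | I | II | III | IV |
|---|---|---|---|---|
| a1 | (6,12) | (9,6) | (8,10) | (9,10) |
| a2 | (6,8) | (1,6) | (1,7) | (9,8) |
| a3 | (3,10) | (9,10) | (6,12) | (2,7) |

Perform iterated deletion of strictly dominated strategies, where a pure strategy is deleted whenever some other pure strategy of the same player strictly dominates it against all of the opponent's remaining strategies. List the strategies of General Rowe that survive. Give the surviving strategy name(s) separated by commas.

a1, a2

General Cole's strategy II is strictly dominated by III (a1: 10>6, a2: 7>6, a3: 12>10) and is removed.
For General Rowe, a1 strictly dominates a3 on the remaining columns (I: 6>3, III: 8>6, IV: 9>2); eliminate a3.
General Cole's strategy III is strictly dominated by I (a1: 12>10, a2: 8>7) and is removed.
Among the remaining strategies, none is strictly dominated by another pure strategy of the same player, so the elimination stops.
Surviving strategies — General Rowe: {a1, a2}; General Cole: {I, IV}.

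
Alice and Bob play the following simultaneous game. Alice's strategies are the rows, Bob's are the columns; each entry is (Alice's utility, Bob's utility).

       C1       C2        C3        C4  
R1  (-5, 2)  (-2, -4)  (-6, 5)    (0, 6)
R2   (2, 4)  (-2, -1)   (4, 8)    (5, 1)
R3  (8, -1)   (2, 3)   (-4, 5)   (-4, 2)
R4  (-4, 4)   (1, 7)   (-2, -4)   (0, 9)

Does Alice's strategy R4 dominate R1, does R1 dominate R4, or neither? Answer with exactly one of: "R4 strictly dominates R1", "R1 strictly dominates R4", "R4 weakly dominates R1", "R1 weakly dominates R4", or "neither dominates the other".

R4 weakly dominates R1

Compare R4 to R1 across every action of Bob: C1: -4>-5, C2: 1>-2, C3: -2>-6, C4: 0=0.
R4 is at least as good everywhere and strictly better somewhere (tied only at C4), so R4 weakly but not strictly dominates R1.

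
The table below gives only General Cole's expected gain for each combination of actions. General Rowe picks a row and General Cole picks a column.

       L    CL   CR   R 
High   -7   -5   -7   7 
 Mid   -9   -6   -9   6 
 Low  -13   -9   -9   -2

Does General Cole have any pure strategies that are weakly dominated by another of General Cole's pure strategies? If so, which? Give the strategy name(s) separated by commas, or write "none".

L, CL, CR

L is weakly dominated by CL (High: -5>-7, Mid: -6>-9, Low: -9>-13).
R weakly dominates CL — High: 7>-5, Mid: 6>-6, Low: -2>-9.
CL weakly dominates CR — High: -5>-7, Mid: -6>-9, Low: -9=-9.
R is not dominated — it holds its own against L at High (7>-7); CL at High (7>-5); CR at High (7>-7).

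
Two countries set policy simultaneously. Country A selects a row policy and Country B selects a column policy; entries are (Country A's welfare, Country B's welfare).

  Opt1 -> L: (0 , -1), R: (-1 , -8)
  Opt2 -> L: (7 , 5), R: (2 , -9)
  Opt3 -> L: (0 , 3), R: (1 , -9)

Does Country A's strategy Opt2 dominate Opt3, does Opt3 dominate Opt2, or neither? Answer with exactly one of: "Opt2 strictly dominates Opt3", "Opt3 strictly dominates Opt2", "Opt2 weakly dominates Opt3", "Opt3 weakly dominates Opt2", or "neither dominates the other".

Opt2 strictly dominates Opt3

Opt2's payoffs vs Opt3's, by Country B's action — L: 7>0, R: 2>1.
Opt2 gives a strictly higher payoff against each opponent action, so Opt2 strictly dominates Opt3.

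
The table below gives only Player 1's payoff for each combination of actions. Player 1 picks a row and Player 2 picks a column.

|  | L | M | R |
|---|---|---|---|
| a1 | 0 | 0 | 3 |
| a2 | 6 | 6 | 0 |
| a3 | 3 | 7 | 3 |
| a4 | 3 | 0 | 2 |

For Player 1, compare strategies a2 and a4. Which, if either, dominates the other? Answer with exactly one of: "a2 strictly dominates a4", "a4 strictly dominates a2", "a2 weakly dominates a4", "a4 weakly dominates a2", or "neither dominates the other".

a2's payoffs vs a4's, by Player 2's action — L: 6>3, M: 6>0, R: 0<2.
a2 does better at L, M but worse at R; neither strategy dominates the other.

neither dominates the other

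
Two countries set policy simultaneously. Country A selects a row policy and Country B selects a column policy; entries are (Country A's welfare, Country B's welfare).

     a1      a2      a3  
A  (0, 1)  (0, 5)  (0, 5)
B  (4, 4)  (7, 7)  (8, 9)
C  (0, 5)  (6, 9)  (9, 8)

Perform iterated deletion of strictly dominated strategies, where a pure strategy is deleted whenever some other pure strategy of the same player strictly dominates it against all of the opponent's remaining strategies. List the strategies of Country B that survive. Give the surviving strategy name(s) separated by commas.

a2, a3

Country A's strategy A is strictly dominated by B (a1: 4>0, a2: 7>0, a3: 8>0) and is removed.
Column a1 is eliminated: a2 beats it against every remaining row (B: 7>4, C: 9>5).
Among the remaining strategies, none is strictly dominated by another pure strategy of the same player, so the elimination stops.
Surviving strategies — Country A: {B, C}; Country B: {a2, a3}.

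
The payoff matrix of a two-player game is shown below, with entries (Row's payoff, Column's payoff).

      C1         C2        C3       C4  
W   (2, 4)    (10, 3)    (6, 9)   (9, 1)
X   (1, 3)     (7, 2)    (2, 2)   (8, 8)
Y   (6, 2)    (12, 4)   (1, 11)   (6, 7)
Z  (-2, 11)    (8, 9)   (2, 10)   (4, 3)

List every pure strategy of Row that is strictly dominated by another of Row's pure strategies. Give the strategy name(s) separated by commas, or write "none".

W is not dominated — it holds its own against X at C1 (2>1); Y at C3 (6>1); Z at C1 (2>-2).
X is strictly dominated by W (C1: 2>1, C2: 10>7, C3: 6>2, C4: 9>8).
Y is not dominated — it holds its own against W at C1 (6>2); X at C1 (6>1); Z at C1 (6>-2).
Z is strictly dominated by W (C1: 2>-2, C2: 10>8, C3: 6>2, C4: 9>4).

X, Z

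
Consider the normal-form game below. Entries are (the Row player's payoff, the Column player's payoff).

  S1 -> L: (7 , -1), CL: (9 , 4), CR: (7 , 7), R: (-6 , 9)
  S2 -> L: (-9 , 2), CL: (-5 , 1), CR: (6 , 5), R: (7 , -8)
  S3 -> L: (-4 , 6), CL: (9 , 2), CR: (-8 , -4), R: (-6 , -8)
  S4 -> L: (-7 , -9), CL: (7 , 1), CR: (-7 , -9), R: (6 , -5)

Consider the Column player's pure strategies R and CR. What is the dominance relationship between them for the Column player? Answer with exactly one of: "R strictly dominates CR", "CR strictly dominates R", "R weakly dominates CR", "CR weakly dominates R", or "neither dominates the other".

neither dominates the other

R's payoffs vs CR's, by the Row player's action — S1: 9>7, S2: -8<5, S3: -8<-4, S4: -5>-9.
R does better at S1, S4 but worse at S2, S3; neither strategy dominates the other.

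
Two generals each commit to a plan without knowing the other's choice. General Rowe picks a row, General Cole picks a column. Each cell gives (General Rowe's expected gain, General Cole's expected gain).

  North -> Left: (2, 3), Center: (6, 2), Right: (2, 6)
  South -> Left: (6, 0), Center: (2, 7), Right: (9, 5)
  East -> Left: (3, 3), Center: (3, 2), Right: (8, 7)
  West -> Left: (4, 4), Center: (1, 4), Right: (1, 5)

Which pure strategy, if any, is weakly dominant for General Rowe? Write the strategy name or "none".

North fails to dominate South at Left (2<6).
South fails to dominate North at Center (2<6).
East fails to dominate North at Center (3<6).
West fails to dominate North at Center (1<6).
No single strategy dominates all the others.

none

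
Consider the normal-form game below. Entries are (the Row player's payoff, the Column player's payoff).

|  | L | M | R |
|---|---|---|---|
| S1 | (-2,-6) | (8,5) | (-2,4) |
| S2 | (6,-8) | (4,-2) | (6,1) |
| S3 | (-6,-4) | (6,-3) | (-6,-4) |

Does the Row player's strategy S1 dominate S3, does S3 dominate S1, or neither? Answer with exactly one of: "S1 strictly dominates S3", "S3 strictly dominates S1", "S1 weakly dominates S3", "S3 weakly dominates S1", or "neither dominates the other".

Compare S1 to S3 across each choice by the Column player: L: -2>-6, M: 8>6, R: -2>-6.
Every comparison favours S1, so S1 strictly dominates S3.

S1 strictly dominates S3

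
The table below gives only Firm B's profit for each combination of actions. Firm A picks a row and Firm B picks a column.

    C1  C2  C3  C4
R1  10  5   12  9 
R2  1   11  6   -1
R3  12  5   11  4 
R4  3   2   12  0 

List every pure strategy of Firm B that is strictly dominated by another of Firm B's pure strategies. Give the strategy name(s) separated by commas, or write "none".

C4

C1 is not dominated — it holds its own against C2 at R1 (10>5); C3 at R3 (12>11); C4 at R1 (10>9).
C2: no other strategy beats it everywhere (C1 at R2 (11>1); C3 at R2 (11>6); C4 at R2 (11>-1)).
Nothing dominates C3: C1 at R1 (12>10); C2 at R1 (12>5); C4 at R1 (12>9).
C4: dominated, since C1 does at least as well everywhere (R1: 10>9, R2: 1>-1, R3: 12>4, R4: 3>0).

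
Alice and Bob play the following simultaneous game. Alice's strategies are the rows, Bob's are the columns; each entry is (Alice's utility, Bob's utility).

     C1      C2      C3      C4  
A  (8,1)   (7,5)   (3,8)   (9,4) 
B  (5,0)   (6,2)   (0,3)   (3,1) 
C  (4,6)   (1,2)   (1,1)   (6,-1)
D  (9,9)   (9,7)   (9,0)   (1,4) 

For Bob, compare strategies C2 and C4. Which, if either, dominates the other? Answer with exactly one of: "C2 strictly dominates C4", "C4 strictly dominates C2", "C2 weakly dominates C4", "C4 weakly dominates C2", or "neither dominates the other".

C2 strictly dominates C4

C2's payoffs vs C4's, by Alice's action — A: 5>4, B: 2>1, C: 2>-1, D: 7>4.
Every comparison favours C2, so C2 strictly dominates C4.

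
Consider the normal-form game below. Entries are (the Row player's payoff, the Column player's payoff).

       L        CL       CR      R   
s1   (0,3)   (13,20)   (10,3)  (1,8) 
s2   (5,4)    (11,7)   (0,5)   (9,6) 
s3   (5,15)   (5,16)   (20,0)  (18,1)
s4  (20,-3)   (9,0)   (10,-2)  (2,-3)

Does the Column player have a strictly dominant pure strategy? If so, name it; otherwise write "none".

CL vs L: s1: 20>3, s2: 7>4, s3: 16>15, s4: 0>-3.
CL vs CR: s1: 20>3, s2: 7>5, s3: 16>0, s4: 0>-2.
CL vs R: s1: 20>8, s2: 7>6, s3: 16>1, s4: 0>-3.
CL strictly beats every other strategy against every opponent action, so it is strictly dominant.

CL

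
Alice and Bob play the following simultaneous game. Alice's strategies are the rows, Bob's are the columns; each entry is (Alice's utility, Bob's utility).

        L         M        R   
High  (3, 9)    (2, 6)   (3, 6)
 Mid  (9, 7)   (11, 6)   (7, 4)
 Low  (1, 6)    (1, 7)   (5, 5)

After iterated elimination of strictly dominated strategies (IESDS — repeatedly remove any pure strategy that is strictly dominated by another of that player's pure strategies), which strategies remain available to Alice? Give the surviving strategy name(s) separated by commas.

Row High is eliminated: Mid beats it against every remaining column (L: 9>3, M: 11>2, R: 7>3).
Alice's strategy Low is strictly dominated by Mid (L: 9>1, M: 11>1, R: 7>5) and is removed.
Column M is eliminated: L beats it against every remaining row (Mid: 7>6).
For Bob, L strictly dominates R on the remaining rows (Mid: 7>4); eliminate R.
Among the remaining strategies, none is strictly dominated by another pure strategy of the same player, so the elimination stops.
Surviving strategies — Alice: {Mid}; Bob: {L}.

Mid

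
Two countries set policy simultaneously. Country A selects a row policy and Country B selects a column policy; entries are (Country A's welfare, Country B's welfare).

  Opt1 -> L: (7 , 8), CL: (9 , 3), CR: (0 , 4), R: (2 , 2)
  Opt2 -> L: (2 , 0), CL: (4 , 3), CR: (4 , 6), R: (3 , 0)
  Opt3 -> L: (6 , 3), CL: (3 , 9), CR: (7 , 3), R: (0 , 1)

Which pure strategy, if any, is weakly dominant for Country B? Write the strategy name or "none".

none

L fails to dominate CL at Opt2 (0<3).
CL fails to dominate L at Opt1 (3<8).
CR fails to dominate L at Opt1 (4<8).
R fails to dominate L at Opt1 (2<8).
No single strategy dominates all the others.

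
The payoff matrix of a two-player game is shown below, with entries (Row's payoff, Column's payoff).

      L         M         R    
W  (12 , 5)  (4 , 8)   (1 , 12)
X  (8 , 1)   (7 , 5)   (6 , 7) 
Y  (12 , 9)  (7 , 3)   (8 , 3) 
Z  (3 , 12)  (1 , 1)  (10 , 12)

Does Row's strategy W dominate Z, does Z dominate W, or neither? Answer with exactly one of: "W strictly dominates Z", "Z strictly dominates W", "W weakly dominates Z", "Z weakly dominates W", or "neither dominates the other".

W's payoffs vs Z's, by Column's action — L: 12>3, M: 4>1, R: 1<10.
W does better at L, M but worse at R; neither strategy dominates the other.

neither dominates the other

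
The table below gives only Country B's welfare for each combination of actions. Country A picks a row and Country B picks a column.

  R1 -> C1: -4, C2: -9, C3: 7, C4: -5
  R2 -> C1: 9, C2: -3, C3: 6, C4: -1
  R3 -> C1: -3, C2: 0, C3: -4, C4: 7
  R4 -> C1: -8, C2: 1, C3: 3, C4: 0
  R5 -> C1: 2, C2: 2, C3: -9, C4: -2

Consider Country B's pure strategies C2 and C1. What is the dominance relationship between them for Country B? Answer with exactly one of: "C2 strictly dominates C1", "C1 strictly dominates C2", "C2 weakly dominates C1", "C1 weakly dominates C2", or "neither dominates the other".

neither dominates the other

Compare C2 to C1 across every action of Country A: R1: -9<-4, R2: -3<9, R3: 0>-3, R4: 1>-8, R5: 2=2.
C2 does better at R3, R4 but worse at R1, R2; neither strategy dominates the other.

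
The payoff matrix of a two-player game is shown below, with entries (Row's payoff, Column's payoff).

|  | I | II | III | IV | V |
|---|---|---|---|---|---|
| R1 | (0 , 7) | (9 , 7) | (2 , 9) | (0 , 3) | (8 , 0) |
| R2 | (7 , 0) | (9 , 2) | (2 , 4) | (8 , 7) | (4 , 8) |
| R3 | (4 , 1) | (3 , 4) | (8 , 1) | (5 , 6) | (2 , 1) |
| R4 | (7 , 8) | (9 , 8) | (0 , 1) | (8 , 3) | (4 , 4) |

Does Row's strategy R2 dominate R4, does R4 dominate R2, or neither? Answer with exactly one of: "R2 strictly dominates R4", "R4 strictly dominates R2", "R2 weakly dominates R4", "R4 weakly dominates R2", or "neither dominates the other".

Compare R2 to R4 across each choice by Column: I: 7=7, II: 9=9, III: 2>0, IV: 8=8, V: 4=4.
R2 is at least as good everywhere and strictly better somewhere (tied only at I, II, IV, V), so R2 weakly but not strictly dominates R4.

R2 weakly dominates R4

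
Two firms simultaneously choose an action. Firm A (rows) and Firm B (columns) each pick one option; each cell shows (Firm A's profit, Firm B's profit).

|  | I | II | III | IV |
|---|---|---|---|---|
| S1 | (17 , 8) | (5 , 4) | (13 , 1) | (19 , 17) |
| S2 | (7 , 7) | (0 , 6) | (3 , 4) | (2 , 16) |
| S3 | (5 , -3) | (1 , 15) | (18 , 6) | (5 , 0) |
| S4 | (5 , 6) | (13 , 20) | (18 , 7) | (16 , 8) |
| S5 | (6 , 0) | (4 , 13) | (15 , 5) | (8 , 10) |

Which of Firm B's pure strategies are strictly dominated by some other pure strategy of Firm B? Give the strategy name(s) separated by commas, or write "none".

I, III

IV strictly dominates I — S1: 17>8, S2: 16>7, S3: 0>-3, S4: 8>6, S5: 10>0.
Nothing dominates II: I at S3 (15>-3); III at S1 (4>1); IV at S3 (15>0).
III is strictly dominated by II (S1: 4>1, S2: 6>4, S3: 15>6, S4: 20>7, S5: 13>5).
Nothing dominates IV: I at S1 (17>8); II at S1 (17>4); III at S1 (17>1).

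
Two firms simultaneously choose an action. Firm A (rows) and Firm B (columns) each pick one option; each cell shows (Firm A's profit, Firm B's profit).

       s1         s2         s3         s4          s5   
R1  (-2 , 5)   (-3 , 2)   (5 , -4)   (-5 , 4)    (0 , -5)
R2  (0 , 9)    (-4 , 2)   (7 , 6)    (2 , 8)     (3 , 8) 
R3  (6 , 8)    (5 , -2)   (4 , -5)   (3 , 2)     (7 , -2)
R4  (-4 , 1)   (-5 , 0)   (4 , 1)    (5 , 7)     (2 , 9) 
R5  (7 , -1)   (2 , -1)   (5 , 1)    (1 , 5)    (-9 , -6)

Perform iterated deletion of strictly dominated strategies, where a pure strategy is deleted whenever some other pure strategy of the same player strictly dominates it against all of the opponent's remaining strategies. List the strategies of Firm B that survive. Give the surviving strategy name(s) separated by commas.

For Firm B, s4 strictly dominates s2 on the remaining rows (R1: 4>2, R2: 8>2, R3: 2>-2, R4: 7>0, R5: 5>-1); eliminate s2.
Firm A's strategy R1 is strictly dominated by R2 (s1: 0>-2, s3: 7>5, s4: 2>-5, s5: 3>0) and is removed.
Firm B's strategy s3 is strictly dominated by s4 (R2: 8>6, R3: 2>-5, R4: 7>1, R5: 5>1) and is removed.
For Firm A, R3 strictly dominates R2 on the remaining columns (s1: 6>0, s4: 3>2, s5: 7>3); eliminate R2.
Among the remaining strategies, none is strictly dominated by another pure strategy of the same player, so the elimination stops.
Surviving strategies — Firm A: {R3, R4, R5}; Firm B: {s1, s4, s5}.

s1, s4, s5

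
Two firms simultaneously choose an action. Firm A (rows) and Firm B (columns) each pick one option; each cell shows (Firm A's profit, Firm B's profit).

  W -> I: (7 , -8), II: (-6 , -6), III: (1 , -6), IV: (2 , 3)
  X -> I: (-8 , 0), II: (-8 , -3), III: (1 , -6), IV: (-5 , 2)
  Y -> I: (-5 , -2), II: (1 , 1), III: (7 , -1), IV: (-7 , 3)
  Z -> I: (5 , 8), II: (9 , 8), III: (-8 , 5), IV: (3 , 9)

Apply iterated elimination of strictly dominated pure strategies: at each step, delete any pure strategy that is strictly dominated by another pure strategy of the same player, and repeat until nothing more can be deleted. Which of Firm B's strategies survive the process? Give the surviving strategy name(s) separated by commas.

IV

For Firm B, IV strictly dominates I on the remaining rows (W: 3>-8, X: 2>0, Y: 3>-2, Z: 9>8); eliminate I.
Firm B's strategy II is strictly dominated by IV (W: 3>-6, X: 2>-3, Y: 3>1, Z: 9>8) and is removed.
For Firm B, IV strictly dominates III on the remaining rows (W: 3>-6, X: 2>-6, Y: 3>-1, Z: 9>5); eliminate III.
Row W is eliminated: Z beats it against every remaining column (IV: 3>2).
Firm A's strategy X is strictly dominated by Z (IV: 3>-5) and is removed.
Firm A's strategy Y is strictly dominated by Z (IV: 3>-7) and is removed.
Among the remaining strategies, none is strictly dominated by another pure strategy of the same player, so the elimination stops.
Surviving strategies — Firm A: {Z}; Firm B: {IV}.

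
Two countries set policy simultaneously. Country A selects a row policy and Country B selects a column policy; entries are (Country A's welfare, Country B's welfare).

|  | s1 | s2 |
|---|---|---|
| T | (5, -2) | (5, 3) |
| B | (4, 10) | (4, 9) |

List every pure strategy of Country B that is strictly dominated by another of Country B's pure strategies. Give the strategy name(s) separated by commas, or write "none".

s1: no other strategy beats it everywhere (s2 at B (10>9)).
Nothing dominates s2: s1 at T (3>-2).

none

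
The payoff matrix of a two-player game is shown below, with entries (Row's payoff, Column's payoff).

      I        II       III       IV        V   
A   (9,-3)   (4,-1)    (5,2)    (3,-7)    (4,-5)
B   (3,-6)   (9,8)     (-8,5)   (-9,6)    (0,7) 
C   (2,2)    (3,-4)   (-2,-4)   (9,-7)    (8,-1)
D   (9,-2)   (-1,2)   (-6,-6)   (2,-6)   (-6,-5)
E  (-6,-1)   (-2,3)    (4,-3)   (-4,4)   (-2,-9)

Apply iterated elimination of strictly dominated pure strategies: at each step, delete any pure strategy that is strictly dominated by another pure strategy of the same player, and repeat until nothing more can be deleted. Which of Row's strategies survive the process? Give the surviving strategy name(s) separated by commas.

A, B, C, D

For Row, A strictly dominates E on the remaining columns (I: 9>-6, II: 4>-2, III: 5>4, IV: 3>-4, V: 4>-2); eliminate E.
For Column, II strictly dominates IV on the remaining rows (A: -1>-7, B: 8>6, C: -4>-7, D: 2>-6); eliminate IV.
Among the remaining strategies, none is strictly dominated by another pure strategy of the same player, so the elimination stops.
Surviving strategies — Row: {A, B, C, D}; Column: {I, II, III, V}.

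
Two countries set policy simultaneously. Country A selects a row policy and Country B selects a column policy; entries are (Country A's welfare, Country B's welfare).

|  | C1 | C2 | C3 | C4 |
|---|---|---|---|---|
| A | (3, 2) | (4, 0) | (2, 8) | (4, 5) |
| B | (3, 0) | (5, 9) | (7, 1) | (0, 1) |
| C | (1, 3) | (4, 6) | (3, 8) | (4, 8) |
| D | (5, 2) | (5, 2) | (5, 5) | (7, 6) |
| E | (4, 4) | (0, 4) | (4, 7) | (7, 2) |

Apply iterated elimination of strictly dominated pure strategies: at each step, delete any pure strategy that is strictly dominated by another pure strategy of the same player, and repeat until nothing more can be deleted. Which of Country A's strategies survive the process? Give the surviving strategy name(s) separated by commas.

Country A's strategy A is strictly dominated by D (C1: 5>3, C2: 5>4, C3: 5>2, C4: 7>4) and is removed.
Country A's strategy C is strictly dominated by D (C1: 5>1, C2: 5>4, C3: 5>3, C4: 7>4) and is removed.
Column C1 is eliminated: C3 beats it against every remaining row (B: 1>0, D: 5>2, E: 7>4).
Among the remaining strategies, none is strictly dominated by another pure strategy of the same player, so the elimination stops.
Surviving strategies — Country A: {B, D, E}; Country B: {C2, C3, C4}.

B, D, E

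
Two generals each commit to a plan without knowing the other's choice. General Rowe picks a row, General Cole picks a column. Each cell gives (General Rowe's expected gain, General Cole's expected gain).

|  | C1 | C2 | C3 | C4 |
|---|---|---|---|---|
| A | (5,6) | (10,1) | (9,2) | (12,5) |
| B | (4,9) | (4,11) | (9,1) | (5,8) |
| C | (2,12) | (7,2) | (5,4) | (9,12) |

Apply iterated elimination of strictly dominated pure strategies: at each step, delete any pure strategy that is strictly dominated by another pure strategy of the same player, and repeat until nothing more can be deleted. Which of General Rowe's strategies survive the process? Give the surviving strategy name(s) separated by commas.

Row C is eliminated: A beats it against every remaining column (C1: 5>2, C2: 10>7, C3: 9>5, C4: 12>9).
Column C3 is eliminated: C1 beats it against every remaining row (A: 6>2, B: 9>1).
General Rowe's strategy B is strictly dominated by A (C1: 5>4, C2: 10>4, C4: 12>5) and is removed.
Column C2 is eliminated: C1 beats it against every remaining row (A: 6>1).
General Cole's strategy C4 is strictly dominated by C1 (A: 6>5) and is removed.
Among the remaining strategies, none is strictly dominated by another pure strategy of the same player, so the elimination stops.
Surviving strategies — General Rowe: {A}; General Cole: {C1}.

A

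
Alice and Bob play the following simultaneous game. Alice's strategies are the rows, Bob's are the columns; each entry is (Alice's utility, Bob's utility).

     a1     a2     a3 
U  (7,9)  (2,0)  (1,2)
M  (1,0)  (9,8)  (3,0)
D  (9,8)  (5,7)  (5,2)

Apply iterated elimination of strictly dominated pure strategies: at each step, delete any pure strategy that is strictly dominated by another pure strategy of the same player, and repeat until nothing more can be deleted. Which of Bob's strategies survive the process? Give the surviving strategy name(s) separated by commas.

For Alice, D strictly dominates U on the remaining columns (a1: 9>7, a2: 5>2, a3: 5>1); eliminate U.
Bob's strategy a3 is strictly dominated by a2 (M: 8>0, D: 7>2) and is removed.
Among the remaining strategies, none is strictly dominated by another pure strategy of the same player, so the elimination stops.
Surviving strategies — Alice: {M, D}; Bob: {a1, a2}.

a1, a2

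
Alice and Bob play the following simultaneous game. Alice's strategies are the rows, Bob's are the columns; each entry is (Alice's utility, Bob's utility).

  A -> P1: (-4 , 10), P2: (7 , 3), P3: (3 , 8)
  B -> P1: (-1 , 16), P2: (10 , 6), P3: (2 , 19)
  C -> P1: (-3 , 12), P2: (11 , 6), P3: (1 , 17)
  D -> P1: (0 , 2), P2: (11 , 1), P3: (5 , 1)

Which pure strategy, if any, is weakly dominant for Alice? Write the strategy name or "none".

D vs A: P1: 0>-4, P2: 11>7, P3: 5>3.
D vs B: P1: 0>-1, P2: 11>10, P3: 5>2.
D vs C: P1: 0>-3, P2: 11=11, P3: 5>1.
D is at least as good as every other strategy against every opponent action, so it is weakly dominant.

D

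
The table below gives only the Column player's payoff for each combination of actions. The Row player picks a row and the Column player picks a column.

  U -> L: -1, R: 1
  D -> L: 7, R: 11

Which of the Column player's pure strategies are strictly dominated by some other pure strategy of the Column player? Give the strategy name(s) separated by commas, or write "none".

L: dominated, since R does at least as well everywhere (U: 1>-1, D: 11>7).
R: no other strategy beats it everywhere (L at U (1>-1)).

L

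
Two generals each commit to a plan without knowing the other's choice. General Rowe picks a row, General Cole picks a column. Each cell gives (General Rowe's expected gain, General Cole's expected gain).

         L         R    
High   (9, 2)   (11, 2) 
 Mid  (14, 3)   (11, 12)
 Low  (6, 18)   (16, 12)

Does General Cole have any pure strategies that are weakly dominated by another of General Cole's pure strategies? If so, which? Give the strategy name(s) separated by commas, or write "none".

L is not dominated — it holds its own against R at Low (18>12).
Nothing dominates R: L at Mid (12>3).

none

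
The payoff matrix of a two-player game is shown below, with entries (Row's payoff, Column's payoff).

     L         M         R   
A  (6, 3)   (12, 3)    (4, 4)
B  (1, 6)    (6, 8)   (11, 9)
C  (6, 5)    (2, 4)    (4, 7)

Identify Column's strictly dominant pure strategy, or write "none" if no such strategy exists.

R

R vs L: A: 4>3, B: 9>6, C: 7>5.
R vs M: A: 4>3, B: 9>8, C: 7>4.
R strictly beats every other strategy against every opponent action, so it is strictly dominant.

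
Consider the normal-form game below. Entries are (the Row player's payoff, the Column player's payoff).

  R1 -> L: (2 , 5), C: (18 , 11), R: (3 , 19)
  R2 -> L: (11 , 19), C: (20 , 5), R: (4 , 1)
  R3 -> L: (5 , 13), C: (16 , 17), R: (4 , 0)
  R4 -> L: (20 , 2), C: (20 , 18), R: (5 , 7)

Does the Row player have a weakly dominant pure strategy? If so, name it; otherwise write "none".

R4

R4 vs R1: L: 20>2, C: 20>18, R: 5>3.
R4 vs R2: L: 20>11, C: 20=20, R: 5>4.
R4 vs R3: L: 20>5, C: 20>16, R: 5>4.
R4 is at least as good as every other strategy against every opponent action, so it is weakly dominant.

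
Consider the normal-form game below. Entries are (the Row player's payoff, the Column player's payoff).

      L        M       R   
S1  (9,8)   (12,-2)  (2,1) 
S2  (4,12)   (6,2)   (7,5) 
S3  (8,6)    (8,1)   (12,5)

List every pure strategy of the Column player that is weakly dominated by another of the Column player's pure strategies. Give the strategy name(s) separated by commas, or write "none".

L: no other strategy beats it everywhere (M at S1 (8>-2); R at S1 (8>1)).
L weakly dominates M — S1: 8>-2, S2: 12>2, S3: 6>1.
R is weakly dominated by L (S1: 8>1, S2: 12>5, S3: 6>5).

M, R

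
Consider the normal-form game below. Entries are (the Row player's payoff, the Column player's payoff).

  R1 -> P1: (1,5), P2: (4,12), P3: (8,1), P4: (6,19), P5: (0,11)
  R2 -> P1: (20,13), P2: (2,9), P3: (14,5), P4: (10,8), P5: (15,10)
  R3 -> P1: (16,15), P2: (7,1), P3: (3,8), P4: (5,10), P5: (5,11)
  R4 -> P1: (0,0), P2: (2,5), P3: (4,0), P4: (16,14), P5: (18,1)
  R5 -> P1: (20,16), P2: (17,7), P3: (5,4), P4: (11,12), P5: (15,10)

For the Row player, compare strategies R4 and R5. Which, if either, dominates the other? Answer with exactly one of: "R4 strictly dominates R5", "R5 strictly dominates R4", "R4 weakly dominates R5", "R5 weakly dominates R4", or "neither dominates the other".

neither dominates the other

Compare R4 to R5 across each opponent action: P1: 0<20, P2: 2<17, P3: 4<5, P4: 16>11, P5: 18>15.
R4 does better at P4, P5 but worse at P1, P2, P3; neither strategy dominates the other.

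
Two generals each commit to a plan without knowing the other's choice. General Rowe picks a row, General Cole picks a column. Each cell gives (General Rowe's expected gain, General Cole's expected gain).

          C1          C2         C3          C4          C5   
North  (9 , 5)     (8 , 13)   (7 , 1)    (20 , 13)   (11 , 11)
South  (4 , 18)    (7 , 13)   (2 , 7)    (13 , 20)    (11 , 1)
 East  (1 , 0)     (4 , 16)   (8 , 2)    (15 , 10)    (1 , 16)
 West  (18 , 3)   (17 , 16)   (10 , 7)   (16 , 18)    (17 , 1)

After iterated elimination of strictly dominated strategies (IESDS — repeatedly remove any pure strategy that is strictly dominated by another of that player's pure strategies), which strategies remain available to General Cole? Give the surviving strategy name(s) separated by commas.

C2, C4

Row South is eliminated: West beats it against every remaining column (C1: 18>4, C2: 17>7, C3: 10>2, C4: 16>13, C5: 17>11).
Row East is eliminated: West beats it against every remaining column (C1: 18>1, C2: 17>4, C3: 10>8, C4: 16>15, C5: 17>1).
General Cole's strategy C1 is strictly dominated by C2 (North: 13>5, West: 16>3) and is removed.
Column C3 is eliminated: C2 beats it against every remaining row (North: 13>1, West: 16>7).
Column C5 is eliminated: C2 beats it against every remaining row (North: 13>11, West: 16>1).
Among the remaining strategies, none is strictly dominated by another pure strategy of the same player, so the elimination stops.
Surviving strategies — General Rowe: {North, West}; General Cole: {C2, C4}.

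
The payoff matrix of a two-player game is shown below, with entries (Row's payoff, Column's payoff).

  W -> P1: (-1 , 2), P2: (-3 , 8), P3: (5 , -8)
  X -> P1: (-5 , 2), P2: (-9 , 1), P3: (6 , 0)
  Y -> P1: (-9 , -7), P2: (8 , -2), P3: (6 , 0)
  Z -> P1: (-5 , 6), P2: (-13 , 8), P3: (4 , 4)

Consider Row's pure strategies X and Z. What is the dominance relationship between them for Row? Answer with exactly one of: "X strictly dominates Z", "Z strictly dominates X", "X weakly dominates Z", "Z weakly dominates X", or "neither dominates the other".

Compare X to Z across every action of Column: P1: -5=-5, P2: -9>-13, P3: 6>4.
X is at least as good everywhere and strictly better somewhere (tied only at P1), so X weakly but not strictly dominates Z.

X weakly dominates Z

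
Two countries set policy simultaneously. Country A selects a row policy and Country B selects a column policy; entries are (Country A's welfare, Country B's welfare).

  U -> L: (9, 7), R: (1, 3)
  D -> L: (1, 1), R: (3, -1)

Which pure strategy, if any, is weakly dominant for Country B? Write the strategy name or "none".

L vs R: U: 7>3, D: 1>-1.
L is at least as good as every other strategy against every opponent action, so it is weakly dominant.

L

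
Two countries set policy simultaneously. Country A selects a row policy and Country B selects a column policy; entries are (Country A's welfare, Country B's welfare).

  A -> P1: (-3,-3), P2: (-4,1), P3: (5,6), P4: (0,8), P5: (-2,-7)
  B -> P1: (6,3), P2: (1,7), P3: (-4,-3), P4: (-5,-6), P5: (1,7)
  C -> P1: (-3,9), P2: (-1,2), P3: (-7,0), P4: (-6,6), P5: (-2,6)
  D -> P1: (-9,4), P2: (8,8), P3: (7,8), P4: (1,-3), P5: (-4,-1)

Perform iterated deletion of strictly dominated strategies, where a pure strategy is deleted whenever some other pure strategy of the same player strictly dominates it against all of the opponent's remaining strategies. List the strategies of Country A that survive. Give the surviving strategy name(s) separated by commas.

Country A's strategy C is strictly dominated by B (P1: 6>-3, P2: 1>-1, P3: -4>-7, P4: -5>-6, P5: 1>-2) and is removed.
Column P1 is eliminated: P2 beats it against every remaining row (A: 1>-3, B: 7>3, D: 8>4).
Among the remaining strategies, none is strictly dominated by another pure strategy of the same player, so the elimination stops.
Surviving strategies — Country A: {A, B, D}; Country B: {P2, P3, P4, P5}.

A, B, D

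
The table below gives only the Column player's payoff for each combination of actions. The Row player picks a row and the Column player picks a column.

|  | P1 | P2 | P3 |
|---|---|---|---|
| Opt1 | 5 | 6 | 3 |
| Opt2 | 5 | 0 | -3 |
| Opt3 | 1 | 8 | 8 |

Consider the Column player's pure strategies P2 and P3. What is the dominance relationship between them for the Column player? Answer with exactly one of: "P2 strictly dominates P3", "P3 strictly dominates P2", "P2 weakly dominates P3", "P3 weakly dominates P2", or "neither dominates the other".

Compare P2 to P3 across every action of the Row player: Opt1: 6>3, Opt2: 0>-3, Opt3: 8=8.
P2 is at least as good everywhere and strictly better somewhere (tied only at Opt3), so P2 weakly but not strictly dominates P3.

P2 weakly dominates P3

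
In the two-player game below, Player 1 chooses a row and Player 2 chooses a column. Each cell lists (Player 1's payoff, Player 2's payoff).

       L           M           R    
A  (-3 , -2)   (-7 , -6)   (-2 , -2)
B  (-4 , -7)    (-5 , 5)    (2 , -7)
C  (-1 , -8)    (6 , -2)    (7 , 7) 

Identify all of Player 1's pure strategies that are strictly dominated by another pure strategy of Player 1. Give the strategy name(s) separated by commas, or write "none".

A: dominated, since C does at least as well everywhere (L: -1>-3, M: 6>-7, R: 7>-2).
C strictly dominates B — L: -1>-4, M: 6>-5, R: 7>2.
C is not dominated — it holds its own against A at L (-1>-3); B at L (-1>-4).

A, B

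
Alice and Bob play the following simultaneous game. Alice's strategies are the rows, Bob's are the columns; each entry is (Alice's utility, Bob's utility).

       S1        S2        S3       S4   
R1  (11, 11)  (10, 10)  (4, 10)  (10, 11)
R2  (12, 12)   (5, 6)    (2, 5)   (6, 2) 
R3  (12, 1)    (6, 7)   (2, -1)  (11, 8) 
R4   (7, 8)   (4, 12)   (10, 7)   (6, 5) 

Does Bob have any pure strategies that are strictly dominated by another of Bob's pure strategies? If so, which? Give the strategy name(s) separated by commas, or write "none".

S3

S1 is not dominated — it holds its own against S2 at R1 (11>10); S3 at R1 (11>10); S4 at R1 (11=11).
S2: no other strategy beats it everywhere (S1 at R3 (7>1); S3 at R1 (10=10); S4 at R2 (6>2)).
S1 strictly dominates S3 — R1: 11>10, R2: 12>5, R3: 1>-1, R4: 8>7.
S4 is not dominated — it holds its own against S1 at R1 (11=11); S2 at R1 (11>10); S3 at R1 (11>10).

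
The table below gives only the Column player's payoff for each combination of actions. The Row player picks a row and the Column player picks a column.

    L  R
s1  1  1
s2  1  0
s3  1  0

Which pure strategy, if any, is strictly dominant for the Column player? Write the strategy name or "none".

L fails to dominate R at s1 (1=1).
R fails to dominate L at s1 (1=1).
No single strategy dominates all the others.

none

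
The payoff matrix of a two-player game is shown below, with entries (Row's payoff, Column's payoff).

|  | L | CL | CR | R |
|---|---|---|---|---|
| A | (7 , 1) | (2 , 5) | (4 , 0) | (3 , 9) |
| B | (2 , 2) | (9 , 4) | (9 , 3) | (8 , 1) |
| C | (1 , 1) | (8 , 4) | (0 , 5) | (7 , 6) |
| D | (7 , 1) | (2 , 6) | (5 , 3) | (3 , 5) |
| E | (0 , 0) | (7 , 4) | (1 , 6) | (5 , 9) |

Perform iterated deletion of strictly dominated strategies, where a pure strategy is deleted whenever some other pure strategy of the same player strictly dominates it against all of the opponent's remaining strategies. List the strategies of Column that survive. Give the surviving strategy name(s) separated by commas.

CL

Row's strategy C is strictly dominated by B (L: 2>1, CL: 9>8, CR: 9>0, R: 8>7) and is removed.
Row E is eliminated: B beats it against every remaining column (L: 2>0, CL: 9>7, CR: 9>1, R: 8>5).
For Column, CL strictly dominates L on the remaining rows (A: 5>1, B: 4>2, D: 6>1); eliminate L.
Row A is eliminated: B beats it against every remaining column (CL: 9>2, CR: 9>4, R: 8>3).
Row's strategy D is strictly dominated by B (CL: 9>2, CR: 9>5, R: 8>3) and is removed.
Column CR is eliminated: CL beats it against every remaining row (B: 4>3).
Column's strategy R is strictly dominated by CL (B: 4>1) and is removed.
Among the remaining strategies, none is strictly dominated by another pure strategy of the same player, so the elimination stops.
Surviving strategies — Row: {B}; Column: {CL}.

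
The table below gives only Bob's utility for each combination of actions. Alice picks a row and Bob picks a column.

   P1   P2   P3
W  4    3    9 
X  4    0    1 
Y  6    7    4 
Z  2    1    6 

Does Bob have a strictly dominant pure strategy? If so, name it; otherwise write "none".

P1 fails to dominate P2 at Y (6<7).
P2 fails to dominate P1 at W (3<4).
P3 fails to dominate P1 at X (1<4).
No single strategy dominates all the others.

none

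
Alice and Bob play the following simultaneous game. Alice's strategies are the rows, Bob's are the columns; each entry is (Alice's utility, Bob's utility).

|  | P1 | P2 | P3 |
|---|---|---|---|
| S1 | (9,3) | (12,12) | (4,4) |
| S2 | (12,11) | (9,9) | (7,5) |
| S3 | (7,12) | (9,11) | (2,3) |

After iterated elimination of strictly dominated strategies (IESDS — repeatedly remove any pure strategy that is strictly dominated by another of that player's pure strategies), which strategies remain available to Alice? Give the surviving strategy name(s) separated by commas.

S1, S2

Row S3 is eliminated: S1 beats it against every remaining column (P1: 9>7, P2: 12>9, P3: 4>2).
For Bob, P2 strictly dominates P3 on the remaining rows (S1: 12>4, S2: 9>5); eliminate P3.
Among the remaining strategies, none is strictly dominated by another pure strategy of the same player, so the elimination stops.
Surviving strategies — Alice: {S1, S2}; Bob: {P1, P2}.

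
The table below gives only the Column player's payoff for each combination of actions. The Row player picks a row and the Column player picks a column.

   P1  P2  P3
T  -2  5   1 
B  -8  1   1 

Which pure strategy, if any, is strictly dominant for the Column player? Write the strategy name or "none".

none

P1 fails to dominate P2 at T (-2<5).
P2 fails to dominate P3 at B (1=1).
P3 fails to dominate P2 at T (1<5).
No single strategy dominates all the others.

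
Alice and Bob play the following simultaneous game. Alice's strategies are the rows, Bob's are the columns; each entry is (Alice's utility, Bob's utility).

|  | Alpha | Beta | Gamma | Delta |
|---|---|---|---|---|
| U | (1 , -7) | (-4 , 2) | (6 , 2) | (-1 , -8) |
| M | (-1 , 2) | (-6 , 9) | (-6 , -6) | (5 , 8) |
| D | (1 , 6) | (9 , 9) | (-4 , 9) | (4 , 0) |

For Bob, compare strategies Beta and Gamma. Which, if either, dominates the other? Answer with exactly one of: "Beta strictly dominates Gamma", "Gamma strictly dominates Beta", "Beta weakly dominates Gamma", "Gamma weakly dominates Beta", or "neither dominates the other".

Beta weakly dominates Gamma

Beta's payoffs vs Gamma's, by Alice's action — U: 2=2, M: 9>-6, D: 9=9.
Beta is at least as good everywhere and strictly better somewhere (tied only at U, D), so Beta weakly but not strictly dominates Gamma.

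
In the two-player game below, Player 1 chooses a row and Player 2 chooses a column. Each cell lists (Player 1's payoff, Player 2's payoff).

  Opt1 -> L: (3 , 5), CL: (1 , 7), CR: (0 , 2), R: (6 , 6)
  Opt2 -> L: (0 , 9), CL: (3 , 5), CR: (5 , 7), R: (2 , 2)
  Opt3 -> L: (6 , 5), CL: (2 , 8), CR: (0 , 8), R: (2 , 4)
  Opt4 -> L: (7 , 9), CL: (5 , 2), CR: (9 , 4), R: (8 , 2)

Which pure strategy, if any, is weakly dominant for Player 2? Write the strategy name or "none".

none

L fails to dominate CL at Opt1 (5<7).
CL fails to dominate L at Opt2 (5<9).
CR fails to dominate L at Opt1 (2<5).
R fails to dominate L at Opt2 (2<9).
No single strategy dominates all the others.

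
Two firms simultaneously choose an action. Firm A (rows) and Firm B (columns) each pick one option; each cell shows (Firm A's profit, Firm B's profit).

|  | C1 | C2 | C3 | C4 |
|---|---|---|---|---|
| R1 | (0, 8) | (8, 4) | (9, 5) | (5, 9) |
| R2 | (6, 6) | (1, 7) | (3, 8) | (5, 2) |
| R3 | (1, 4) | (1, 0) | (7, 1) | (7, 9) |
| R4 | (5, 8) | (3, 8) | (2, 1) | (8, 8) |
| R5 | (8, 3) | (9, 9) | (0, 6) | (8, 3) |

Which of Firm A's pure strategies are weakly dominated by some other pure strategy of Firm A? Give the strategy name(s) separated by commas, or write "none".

none

R1 is not dominated — it holds its own against R2 at C2 (8>1); R3 at C2 (8>1); R4 at C2 (8>3); R5 at C3 (9>0).
Nothing dominates R2: R1 at C1 (6>0); R3 at C1 (6>1); R4 at C1 (6>5); R5 at C3 (3>0).
R3 is not dominated — it holds its own against R1 at C1 (1>0); R2 at C3 (7>3); R4 at C3 (7>2); R5 at C3 (7>0).
R4 is not dominated — it holds its own against R1 at C1 (5>0); R2 at C2 (3>1); R3 at C1 (5>1); R5 at C3 (2>0).
R5: no other strategy beats it everywhere (R1 at C1 (8>0); R2 at C1 (8>6); R3 at C1 (8>1); R4 at C1 (8>5)).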